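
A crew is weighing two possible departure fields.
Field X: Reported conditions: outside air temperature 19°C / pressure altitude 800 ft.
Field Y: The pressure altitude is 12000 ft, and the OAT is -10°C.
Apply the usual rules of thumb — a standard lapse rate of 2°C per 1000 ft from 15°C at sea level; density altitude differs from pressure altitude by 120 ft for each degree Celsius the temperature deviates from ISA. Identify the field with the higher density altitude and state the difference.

Field X: ISA temp = 13.4°C, deviation +5.6°C, DA = 800 + 120 × 5.6 = 1472 ft.
Field Y: ISA temp = -9°C, deviation -1°C, DA = 12000 + 120 × (-1) = 11880 ft.
Field Y is higher by 11880 − 1472 = 10408 ft.

Field Y by 10408 ft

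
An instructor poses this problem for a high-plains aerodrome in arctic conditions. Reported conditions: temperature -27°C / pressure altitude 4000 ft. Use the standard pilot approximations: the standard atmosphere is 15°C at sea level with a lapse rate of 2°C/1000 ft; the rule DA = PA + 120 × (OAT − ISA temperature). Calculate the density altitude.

ISA temperature at 4000 ft = 15 − 2 × (4000/1000) = 7°C.
ISA deviation = -27 − 7 = -34°C.
Density altitude = 4000 + 120 × (-34) = 4000 + (-4080) = -80 ft.

-80 ft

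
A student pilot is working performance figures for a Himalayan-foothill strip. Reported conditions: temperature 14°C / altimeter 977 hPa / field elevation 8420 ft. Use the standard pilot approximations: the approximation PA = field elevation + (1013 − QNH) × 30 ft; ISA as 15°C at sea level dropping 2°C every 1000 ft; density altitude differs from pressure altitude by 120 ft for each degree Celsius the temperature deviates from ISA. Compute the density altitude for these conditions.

Pressure altitude = 8420 + (1013 − 977) × 30 = 8420 + (+1080) = 9500 ft.
ISA temperature at 9500 ft = 15 − 2 × (9500/1000) = -4°C.
ISA deviation = 14 − (-4) = +18°C.
Density altitude = 9500 + 120 × (18) = 11660 ft.

11660 ft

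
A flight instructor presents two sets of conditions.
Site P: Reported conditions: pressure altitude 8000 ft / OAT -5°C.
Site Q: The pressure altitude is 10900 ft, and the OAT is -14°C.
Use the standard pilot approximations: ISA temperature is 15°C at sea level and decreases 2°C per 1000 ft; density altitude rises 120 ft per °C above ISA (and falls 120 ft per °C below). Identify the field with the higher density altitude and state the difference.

Site Q by 2516 ft

Site P: ISA temp = -1°C, deviation -4°C, DA = 8000 + 120 × (-4) = 7520 ft.
Site Q: ISA temp = -6.8°C, deviation -7.2°C, DA = 10900 + 120 × (-7.2) = 10036 ft.
Site Q is higher by 10036 − 7520 = 2516 ft.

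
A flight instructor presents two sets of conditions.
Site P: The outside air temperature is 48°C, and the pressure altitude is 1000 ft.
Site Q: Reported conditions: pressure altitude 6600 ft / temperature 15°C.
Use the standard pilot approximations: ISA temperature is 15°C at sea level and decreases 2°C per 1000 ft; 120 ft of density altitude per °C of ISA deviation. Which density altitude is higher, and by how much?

Site Q by 2984 ft

Site P: ISA temp = 13°C, deviation +35°C, DA = 1000 + 120 × 35 = 5200 ft.
Site Q: ISA temp = 1.8°C, deviation +13.2°C, DA = 6600 + 120 × 13.2 = 8184 ft.
Site Q is higher by 8184 − 5200 = 2984 ft.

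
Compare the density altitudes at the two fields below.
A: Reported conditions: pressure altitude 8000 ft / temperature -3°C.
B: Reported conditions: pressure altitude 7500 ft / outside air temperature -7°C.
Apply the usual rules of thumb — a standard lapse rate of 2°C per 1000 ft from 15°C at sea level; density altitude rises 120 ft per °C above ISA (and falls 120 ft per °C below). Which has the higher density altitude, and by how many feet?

A: ISA temp = -1°C, deviation -2°C, DA = 8000 + 120 × (-2) = 7760 ft.
B: ISA temp = 0°C, deviation -7°C, DA = 7500 + 120 × (-7) = 6660 ft.
A is higher by 7760 − 6660 = 1100 ft.

A by 1100 ft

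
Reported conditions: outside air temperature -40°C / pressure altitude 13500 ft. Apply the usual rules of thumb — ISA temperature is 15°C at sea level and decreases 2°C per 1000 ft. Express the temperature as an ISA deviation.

ISA-28°C

ISA temperature at 13500 ft = 15 − 2 × (13500/1000) = -12°C.
Deviation = OAT − ISA = -40 − (-12) = -28°C.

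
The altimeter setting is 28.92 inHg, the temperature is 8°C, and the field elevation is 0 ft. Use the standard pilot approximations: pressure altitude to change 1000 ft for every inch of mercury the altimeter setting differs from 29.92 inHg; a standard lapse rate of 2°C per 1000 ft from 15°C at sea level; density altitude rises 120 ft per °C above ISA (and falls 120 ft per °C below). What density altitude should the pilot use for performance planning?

400 ft

Pressure altitude = 0 + (29.92 − 28.92) × 1000 = 0 + (+1000) = 1000 ft.
ISA temperature at 1000 ft = 15 − 2 × (1000/1000) = 13°C.
ISA deviation = 8 − 13 = -5°C.
Density altitude = 1000 + 120 × (-5) = 400 ft.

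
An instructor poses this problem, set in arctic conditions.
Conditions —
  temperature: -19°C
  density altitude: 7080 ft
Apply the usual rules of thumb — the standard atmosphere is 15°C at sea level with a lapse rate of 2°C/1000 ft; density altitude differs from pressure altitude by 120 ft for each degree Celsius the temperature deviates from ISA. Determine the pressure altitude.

DA = PA + 120 × (OAT − (15 − 2·PA/1000)) = PA + 120·OAT − 1800 + 0.24·PA = 1.24·PA + 120·OAT − 1800.
So 1.24·PA = 7080 − 120 × (-19) + 1800 = 11160.
PA = 11160 / 1.24 = 9000 ft.

9000 ft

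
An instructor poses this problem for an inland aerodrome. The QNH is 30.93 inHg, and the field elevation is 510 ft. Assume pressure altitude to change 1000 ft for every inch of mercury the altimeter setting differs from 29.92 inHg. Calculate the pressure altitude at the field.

-500 ft

Pressure correction = (29.92 − 30.93) × 1000 = -1010 ft.
Pressure altitude = 510 + (-1010) = -500 ft.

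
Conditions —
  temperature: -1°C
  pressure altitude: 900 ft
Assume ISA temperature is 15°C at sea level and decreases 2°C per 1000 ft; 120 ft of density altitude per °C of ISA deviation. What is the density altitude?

-804 ft

ISA temperature at 900 ft = 15 − 2 × (900/1000) = 13.2°C.
ISA deviation = -1 − 13.2 = -14.2°C.
Density altitude = 900 + 120 × (-14.2) = 900 + (-1704) = -804 ft.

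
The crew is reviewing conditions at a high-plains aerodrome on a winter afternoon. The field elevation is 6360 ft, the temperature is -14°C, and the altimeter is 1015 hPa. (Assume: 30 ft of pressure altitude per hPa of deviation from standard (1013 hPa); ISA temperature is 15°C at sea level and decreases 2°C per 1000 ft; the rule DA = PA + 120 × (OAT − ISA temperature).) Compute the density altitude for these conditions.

4332 ft

Pressure altitude = 6360 + (1013 − 1015) × 30 = 6360 + (-60) = 6300 ft.
ISA temperature at 6300 ft = 15 − 2 × (6300/1000) = 2.4°C.
ISA deviation = -14 − 2.4 = -16.4°C.
Density altitude = 6300 + 120 × (-16.4) = 4332 ft.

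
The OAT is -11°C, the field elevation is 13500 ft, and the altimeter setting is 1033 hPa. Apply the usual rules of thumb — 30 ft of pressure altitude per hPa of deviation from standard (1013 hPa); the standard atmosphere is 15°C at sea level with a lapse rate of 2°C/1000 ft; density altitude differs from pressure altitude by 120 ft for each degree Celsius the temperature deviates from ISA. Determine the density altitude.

Pressure altitude = 13500 + (1013 − 1033) × 30 = 13500 + (-600) = 12900 ft.
ISA temperature at 12900 ft = 15 − 2 × (12900/1000) = -10.8°C.
ISA deviation = -11 − (-10.8) = -0.2°C.
Density altitude = 12900 + 120 × (-0.2) = 12876 ft.

12876 ft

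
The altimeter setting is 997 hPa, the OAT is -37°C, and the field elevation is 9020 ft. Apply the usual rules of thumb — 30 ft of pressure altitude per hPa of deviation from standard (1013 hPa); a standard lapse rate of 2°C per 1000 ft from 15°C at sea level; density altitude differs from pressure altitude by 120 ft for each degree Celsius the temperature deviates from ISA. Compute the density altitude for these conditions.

Pressure altitude = 9020 + (1013 − 997) × 30 = 9020 + (+480) = 9500 ft.
ISA temperature at 9500 ft = 15 − 2 × (9500/1000) = -4°C.
ISA deviation = -37 − (-4) = -33°C.
Density altitude = 9500 + 120 × (-33) = 5540 ft.

5540 ft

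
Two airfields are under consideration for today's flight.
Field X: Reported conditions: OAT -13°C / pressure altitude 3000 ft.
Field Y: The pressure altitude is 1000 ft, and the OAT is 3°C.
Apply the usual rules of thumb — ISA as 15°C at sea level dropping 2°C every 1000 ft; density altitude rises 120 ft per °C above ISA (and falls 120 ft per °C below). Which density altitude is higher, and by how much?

Field X by 560 ft

Field X: ISA temp = 9°C, deviation -22°C, DA = 3000 + 120 × (-22) = 360 ft.
Field Y: ISA temp = 13°C, deviation -10°C, DA = 1000 + 120 × (-10) = -200 ft.
Field X is higher by 360 − (-200) = 560 ft.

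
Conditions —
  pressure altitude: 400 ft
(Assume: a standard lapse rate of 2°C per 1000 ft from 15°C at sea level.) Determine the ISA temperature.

14.2°C

ISA temperature = 15 − 2 × (400/1000) = 15 − 0.8 = 14.2°C.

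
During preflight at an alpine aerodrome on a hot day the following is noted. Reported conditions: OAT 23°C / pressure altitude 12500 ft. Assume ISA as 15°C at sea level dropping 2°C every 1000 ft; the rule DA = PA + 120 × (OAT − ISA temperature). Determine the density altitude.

ISA temperature at 12500 ft = 15 − 2 × (12500/1000) = -10°C.
ISA deviation = 23 − (-10) = +33°C.
Density altitude = 12500 + 120 × (33) = 12500 + (+3960) = 16460 ft.

16460 ft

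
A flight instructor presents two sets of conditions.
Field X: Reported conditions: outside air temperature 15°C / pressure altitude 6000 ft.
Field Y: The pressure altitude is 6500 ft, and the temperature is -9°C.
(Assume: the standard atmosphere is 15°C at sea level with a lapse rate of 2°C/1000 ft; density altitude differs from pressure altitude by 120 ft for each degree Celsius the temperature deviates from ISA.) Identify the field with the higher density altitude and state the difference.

Field X: ISA temp = 3°C, deviation +12°C, DA = 6000 + 120 × 12 = 7440 ft.
Field Y: ISA temp = 2°C, deviation -11°C, DA = 6500 + 120 × (-11) = 5180 ft.
Field X is higher by 7440 − 5180 = 2260 ft.

Field X by 2260 ft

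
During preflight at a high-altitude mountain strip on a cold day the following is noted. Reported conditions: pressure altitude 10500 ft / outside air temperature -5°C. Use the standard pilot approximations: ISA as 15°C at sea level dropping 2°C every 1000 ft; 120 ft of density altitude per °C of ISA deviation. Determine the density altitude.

ISA temperature at 10500 ft = 15 − 2 × (10500/1000) = -6°C.
ISA deviation = -5 − (-6) = +1°C.
Density altitude = 10500 + 120 × (1) = 10500 + (+120) = 10620 ft.

10620 ft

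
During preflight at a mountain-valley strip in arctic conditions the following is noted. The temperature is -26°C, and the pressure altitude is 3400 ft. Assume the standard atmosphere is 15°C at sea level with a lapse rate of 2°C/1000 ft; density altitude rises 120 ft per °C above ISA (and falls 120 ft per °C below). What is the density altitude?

ISA temperature at 3400 ft = 15 − 2 × (3400/1000) = 8.2°C.
ISA deviation = -26 − 8.2 = -34.2°C.
Density altitude = 3400 + 120 × (-34.2) = 3400 + (-4104) = -704 ft.

-704 ft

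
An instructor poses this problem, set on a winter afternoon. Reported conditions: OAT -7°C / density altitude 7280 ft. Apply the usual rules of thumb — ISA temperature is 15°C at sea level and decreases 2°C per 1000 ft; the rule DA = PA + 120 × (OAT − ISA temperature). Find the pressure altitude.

DA = PA + 120 × (OAT − (15 − 2·PA/1000)) = PA + 120·OAT − 1800 + 0.24·PA = 1.24·PA + 120·OAT − 1800.
So 1.24·PA = 7280 − 120 × (-7) + 1800 = 9920.
PA = 9920 / 1.24 = 8000 ft.

8000 ft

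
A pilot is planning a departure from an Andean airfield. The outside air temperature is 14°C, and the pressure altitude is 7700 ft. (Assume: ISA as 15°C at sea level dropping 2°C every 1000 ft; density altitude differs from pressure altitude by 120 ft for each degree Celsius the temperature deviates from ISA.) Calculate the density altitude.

9428 ft

ISA temperature at 7700 ft = 15 − 2 × (7700/1000) = -0.4°C.
ISA deviation = 14 − (-0.4) = +14.4°C.
Density altitude = 7700 + 120 × (14.4) = 7700 + (+1728) = 9428 ft.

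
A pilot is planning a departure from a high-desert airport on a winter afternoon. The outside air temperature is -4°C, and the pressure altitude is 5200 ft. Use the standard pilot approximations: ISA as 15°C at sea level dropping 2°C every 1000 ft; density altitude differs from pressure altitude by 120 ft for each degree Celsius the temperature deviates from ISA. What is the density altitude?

4168 ft

ISA temperature at 5200 ft = 15 − 2 × (5200/1000) = 4.6°C.
ISA deviation = -4 − 4.6 = -8.6°C.
Density altitude = 5200 + 120 × (-8.6) = 5200 + (-1032) = 4168 ft.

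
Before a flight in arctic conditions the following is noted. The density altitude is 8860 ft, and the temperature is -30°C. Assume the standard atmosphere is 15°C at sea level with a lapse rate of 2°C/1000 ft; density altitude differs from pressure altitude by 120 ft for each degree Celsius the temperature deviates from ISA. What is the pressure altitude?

11500 ft

DA = PA + 120 × (OAT − (15 − 2·PA/1000)) = PA + 120·OAT − 1800 + 0.24·PA = 1.24·PA + 120·OAT − 1800.
So 1.24·PA = 8860 − 120 × (-30) + 1800 = 14260.
PA = 14260 / 1.24 = 11500 ft.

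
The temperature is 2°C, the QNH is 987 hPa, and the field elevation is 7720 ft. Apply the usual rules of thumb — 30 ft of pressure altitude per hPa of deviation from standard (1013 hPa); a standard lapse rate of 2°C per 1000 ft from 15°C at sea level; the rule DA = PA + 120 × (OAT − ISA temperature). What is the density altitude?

8980 ft

Pressure altitude = 7720 + (1013 − 987) × 30 = 7720 + (+780) = 8500 ft.
ISA temperature at 8500 ft = 15 − 2 × (8500/1000) = -2°C.
ISA deviation = 2 − (-2) = +4°C.
Density altitude = 8500 + 120 × (4) = 8980 ft.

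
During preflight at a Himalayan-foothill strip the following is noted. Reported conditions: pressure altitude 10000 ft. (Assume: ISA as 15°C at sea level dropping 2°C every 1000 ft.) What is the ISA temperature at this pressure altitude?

ISA temperature = 15 − 2 × (10000/1000) = 15 − 20 = -5°C.

-5°C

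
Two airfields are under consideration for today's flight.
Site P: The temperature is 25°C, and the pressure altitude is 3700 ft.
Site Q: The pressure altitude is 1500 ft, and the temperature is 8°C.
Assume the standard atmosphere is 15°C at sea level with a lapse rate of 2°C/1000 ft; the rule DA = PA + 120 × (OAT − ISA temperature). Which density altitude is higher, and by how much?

Site P: ISA temp = 7.6°C, deviation +17.4°C, DA = 3700 + 120 × 17.4 = 5788 ft.
Site Q: ISA temp = 12°C, deviation -4°C, DA = 1500 + 120 × (-4) = 1020 ft.
Site P is higher by 5788 − 1020 = 4768 ft.

Site P by 4768 ft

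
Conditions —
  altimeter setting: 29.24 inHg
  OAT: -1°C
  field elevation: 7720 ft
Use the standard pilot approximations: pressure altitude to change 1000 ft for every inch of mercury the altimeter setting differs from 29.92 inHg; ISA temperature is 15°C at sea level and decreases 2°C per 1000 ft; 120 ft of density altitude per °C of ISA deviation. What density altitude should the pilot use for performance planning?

8496 ft

Pressure altitude = 7720 + (29.92 − 29.24) × 1000 = 7720 + (+680) = 8400 ft.
ISA temperature at 8400 ft = 15 − 2 × (8400/1000) = -1.8°C.
ISA deviation = -1 − (-1.8) = +0.8°C.
Density altitude = 8400 + 120 × (0.8) = 8496 ft.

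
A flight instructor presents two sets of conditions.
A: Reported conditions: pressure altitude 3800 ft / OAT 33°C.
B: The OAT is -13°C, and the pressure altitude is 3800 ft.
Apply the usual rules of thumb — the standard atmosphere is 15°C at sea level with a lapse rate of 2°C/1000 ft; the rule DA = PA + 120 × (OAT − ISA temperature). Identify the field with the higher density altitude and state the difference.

A: ISA temp = 7.4°C, deviation +25.6°C, DA = 3800 + 120 × 25.6 = 6872 ft.
B: ISA temp = 7.4°C, deviation -20.4°C, DA = 3800 + 120 × (-20.4) = 1352 ft.
A is higher by 6872 − 1352 = 5520 ft.

A by 5520 ft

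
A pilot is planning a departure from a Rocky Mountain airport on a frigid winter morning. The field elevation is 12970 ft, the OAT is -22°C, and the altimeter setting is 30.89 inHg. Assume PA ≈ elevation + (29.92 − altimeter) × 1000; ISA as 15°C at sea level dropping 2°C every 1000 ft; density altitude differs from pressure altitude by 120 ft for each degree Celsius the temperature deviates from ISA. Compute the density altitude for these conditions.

Pressure altitude = 12970 + (29.92 − 30.89) × 1000 = 12970 + (-970) = 12000 ft.
ISA temperature at 12000 ft = 15 − 2 × (12000/1000) = -9°C.
ISA deviation = -22 − (-9) = -13°C.
Density altitude = 12000 + 120 × (-13) = 10440 ft.

10440 ft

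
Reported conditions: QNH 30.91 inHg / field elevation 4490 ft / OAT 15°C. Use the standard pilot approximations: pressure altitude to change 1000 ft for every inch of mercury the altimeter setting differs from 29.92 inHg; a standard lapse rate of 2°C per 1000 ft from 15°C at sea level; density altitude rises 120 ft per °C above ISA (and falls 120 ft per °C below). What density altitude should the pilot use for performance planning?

4340 ft

Pressure altitude = 4490 + (29.92 − 30.91) × 1000 = 4490 + (-990) = 3500 ft.
ISA temperature at 3500 ft = 15 − 2 × (3500/1000) = 8°C.
ISA deviation = 15 − 8 = +7°C.
Density altitude = 3500 + 120 × (7) = 4340 ft.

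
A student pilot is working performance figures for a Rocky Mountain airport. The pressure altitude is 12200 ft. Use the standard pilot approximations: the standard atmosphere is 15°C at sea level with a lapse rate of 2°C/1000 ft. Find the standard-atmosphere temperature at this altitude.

ISA temperature = 15 − 2 × (12200/1000) = 15 − 24.4 = -9.4°C.

-9.4°C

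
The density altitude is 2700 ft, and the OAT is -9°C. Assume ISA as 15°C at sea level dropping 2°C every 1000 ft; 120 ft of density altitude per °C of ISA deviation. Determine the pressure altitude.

4500 ft

DA = PA + 120 × (OAT − (15 − 2·PA/1000)) = PA + 120·OAT − 1800 + 0.24·PA = 1.24·PA + 120·OAT − 1800.
So 1.24·PA = 2700 − 120 × (-9) + 1800 = 5580.
PA = 5580 / 1.24 = 4500 ft.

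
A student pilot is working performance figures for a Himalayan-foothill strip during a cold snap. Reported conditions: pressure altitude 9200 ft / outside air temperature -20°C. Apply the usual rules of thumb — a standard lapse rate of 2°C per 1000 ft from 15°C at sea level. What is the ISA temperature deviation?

ISA-16.6°C

ISA temperature at 9200 ft = 15 − 2 × (9200/1000) = -3.4°C.
Deviation = OAT − ISA = -20 − (-3.4) = -16.6°C.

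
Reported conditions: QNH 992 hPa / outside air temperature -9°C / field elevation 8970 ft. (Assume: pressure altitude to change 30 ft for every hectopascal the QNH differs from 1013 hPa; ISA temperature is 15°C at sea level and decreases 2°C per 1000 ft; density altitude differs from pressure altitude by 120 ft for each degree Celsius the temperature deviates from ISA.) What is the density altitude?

Pressure altitude = 8970 + (1013 − 992) × 30 = 8970 + (+630) = 9600 ft.
ISA temperature at 9600 ft = 15 − 2 × (9600/1000) = -4.2°C.
ISA deviation = -9 − (-4.2) = -4.8°C.
Density altitude = 9600 + 120 × (-4.8) = 9024 ft.

9024 ft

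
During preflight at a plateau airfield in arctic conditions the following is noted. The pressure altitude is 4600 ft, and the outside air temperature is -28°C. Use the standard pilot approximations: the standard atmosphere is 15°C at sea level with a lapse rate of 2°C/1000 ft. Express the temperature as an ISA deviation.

ISA temperature at 4600 ft = 15 − 2 × (4600/1000) = 5.8°C.
Deviation = OAT − ISA = -28 − 5.8 = -33.8°C.

ISA-33.8°C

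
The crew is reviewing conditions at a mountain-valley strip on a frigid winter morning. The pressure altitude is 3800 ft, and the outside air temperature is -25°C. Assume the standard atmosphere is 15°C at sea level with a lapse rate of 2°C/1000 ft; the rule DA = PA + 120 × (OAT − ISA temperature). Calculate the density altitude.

-88 ft

ISA temperature at 3800 ft = 15 − 2 × (3800/1000) = 7.4°C.
ISA deviation = -25 − 7.4 = -32.4°C.
Density altitude = 3800 + 120 × (-32.4) = 3800 + (-3888) = -88 ft.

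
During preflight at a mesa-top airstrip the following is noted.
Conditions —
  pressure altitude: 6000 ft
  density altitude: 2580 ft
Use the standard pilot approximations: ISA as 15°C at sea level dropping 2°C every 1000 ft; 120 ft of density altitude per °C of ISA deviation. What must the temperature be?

-25.5°C

Density altitude − pressure altitude = 2580 − 6000 = -3420 ft.
At 120 ft/°C that is an ISA deviation of -3420/120 = -28.5°C.
ISA temperature at 6000 ft = 15 − 2 × (6000/1000) = 3°C.
OAT = ISA + deviation = 3 + (-28.5) = -25.5°C.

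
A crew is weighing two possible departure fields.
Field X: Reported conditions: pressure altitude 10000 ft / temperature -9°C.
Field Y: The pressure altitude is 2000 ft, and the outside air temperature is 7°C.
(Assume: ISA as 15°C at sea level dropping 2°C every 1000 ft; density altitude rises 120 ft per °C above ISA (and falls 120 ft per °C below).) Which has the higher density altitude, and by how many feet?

Field X by 8000 ft

Field X: ISA temp = -5°C, deviation -4°C, DA = 10000 + 120 × (-4) = 9520 ft.
Field Y: ISA temp = 11°C, deviation -4°C, DA = 2000 + 120 × (-4) = 1520 ft.
Field X is higher by 9520 − 1520 = 8000 ft.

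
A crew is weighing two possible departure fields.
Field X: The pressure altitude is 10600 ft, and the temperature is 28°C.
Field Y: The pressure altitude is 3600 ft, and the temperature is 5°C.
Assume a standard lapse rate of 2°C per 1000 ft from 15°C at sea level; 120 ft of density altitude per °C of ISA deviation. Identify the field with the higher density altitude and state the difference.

Field X by 11440 ft

Field X: ISA temp = -6.2°C, deviation +34.2°C, DA = 10600 + 120 × 34.2 = 14704 ft.
Field Y: ISA temp = 7.8°C, deviation -2.8°C, DA = 3600 + 120 × (-2.8) = 3264 ft.
Field X is higher by 14704 − 3264 = 11440 ft.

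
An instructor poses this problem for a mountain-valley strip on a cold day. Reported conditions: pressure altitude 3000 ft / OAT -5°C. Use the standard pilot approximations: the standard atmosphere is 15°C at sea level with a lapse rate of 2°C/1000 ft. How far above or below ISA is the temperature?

ISA-14°C

ISA temperature at 3000 ft = 15 − 2 × (3000/1000) = 9°C.
Deviation = OAT − ISA = -5 − 9 = -14°C.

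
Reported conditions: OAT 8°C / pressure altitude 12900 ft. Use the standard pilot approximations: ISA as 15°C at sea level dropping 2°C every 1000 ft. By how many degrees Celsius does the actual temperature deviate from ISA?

ISA temperature at 12900 ft = 15 − 2 × (12900/1000) = -10.8°C.
Deviation = OAT − ISA = 8 − (-10.8) = +18.8°C.

ISA+18.8°C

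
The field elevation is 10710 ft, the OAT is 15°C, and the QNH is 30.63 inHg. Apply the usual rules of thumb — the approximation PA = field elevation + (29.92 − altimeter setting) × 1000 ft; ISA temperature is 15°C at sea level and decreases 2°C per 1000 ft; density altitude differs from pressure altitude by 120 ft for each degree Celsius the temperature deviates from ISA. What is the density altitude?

Pressure altitude = 10710 + (29.92 − 30.63) × 1000 = 10710 + (-710) = 10000 ft.
ISA temperature at 10000 ft = 15 − 2 × (10000/1000) = -5°C.
ISA deviation = 15 − (-5) = +20°C.
Density altitude = 10000 + 120 × (20) = 12400 ft.

12400 ft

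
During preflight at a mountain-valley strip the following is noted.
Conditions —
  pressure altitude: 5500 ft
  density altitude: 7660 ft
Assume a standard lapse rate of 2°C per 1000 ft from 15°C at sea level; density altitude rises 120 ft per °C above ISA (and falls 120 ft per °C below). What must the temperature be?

Density altitude − pressure altitude = 7660 − 5500 = +2160 ft.
At 120 ft/°C that is an ISA deviation of 2160/120 = +18°C.
ISA temperature at 5500 ft = 15 − 2 × (5500/1000) = 4°C.
OAT = ISA + deviation = 4 + (+18) = 22°C.

22°C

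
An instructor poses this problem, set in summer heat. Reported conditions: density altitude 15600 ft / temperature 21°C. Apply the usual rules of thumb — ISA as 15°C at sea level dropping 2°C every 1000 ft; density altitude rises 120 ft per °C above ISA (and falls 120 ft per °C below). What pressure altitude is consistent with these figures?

12000 ft

DA = PA + 120 × (OAT − (15 − 2·PA/1000)) = PA + 120·OAT − 1800 + 0.24·PA = 1.24·PA + 120·OAT − 1800.
So 1.24·PA = 15600 − 120 × 21 + 1800 = 14880.
PA = 14880 / 1.24 = 12000 ft.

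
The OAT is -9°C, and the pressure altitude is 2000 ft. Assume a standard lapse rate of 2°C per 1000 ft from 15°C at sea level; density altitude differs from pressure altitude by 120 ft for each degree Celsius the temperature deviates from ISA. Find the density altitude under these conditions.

ISA temperature at 2000 ft = 15 − 2 × (2000/1000) = 11°C.
ISA deviation = -9 − 11 = -20°C.
Density altitude = 2000 + 120 × (-20) = 2000 + (-2400) = -400 ft.

-400 ft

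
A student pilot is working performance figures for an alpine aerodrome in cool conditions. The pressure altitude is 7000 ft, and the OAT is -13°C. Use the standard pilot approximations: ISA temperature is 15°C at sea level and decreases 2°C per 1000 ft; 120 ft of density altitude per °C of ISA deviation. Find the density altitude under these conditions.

ISA temperature at 7000 ft = 15 − 2 × (7000/1000) = 1°C.
ISA deviation = -13 − 1 = -14°C.
Density altitude = 7000 + 120 × (-14) = 7000 + (-1680) = 5320 ft.

5320 ft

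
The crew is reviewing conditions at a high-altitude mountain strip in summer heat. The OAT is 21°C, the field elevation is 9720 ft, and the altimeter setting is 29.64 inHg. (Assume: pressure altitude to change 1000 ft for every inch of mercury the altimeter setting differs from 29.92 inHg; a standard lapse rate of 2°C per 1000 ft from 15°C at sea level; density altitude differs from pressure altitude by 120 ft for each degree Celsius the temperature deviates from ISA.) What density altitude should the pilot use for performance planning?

Pressure altitude = 9720 + (29.92 − 29.64) × 1000 = 9720 + (+280) = 10000 ft.
ISA temperature at 10000 ft = 15 − 2 × (10000/1000) = -5°C.
ISA deviation = 21 − (-5) = +26°C.
Density altitude = 10000 + 120 × (26) = 13120 ft.

13120 ft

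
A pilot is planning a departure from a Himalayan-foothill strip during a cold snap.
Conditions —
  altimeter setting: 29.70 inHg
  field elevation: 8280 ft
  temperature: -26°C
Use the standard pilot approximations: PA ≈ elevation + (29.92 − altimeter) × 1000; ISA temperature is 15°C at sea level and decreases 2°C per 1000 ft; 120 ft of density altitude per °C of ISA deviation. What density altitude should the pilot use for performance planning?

Pressure altitude = 8280 + (29.92 − 29.70) × 1000 = 8280 + (+220) = 8500 ft.
ISA temperature at 8500 ft = 15 − 2 × (8500/1000) = -2°C.
ISA deviation = -26 − (-2) = -24°C.
Density altitude = 8500 + 120 × (-24) = 5620 ft.

5620 ft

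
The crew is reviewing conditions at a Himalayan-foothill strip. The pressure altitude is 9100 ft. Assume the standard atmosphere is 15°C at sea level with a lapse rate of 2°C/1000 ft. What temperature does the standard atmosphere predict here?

ISA temperature = 15 − 2 × (9100/1000) = 15 − 18.2 = -3.2°C.

-3.2°C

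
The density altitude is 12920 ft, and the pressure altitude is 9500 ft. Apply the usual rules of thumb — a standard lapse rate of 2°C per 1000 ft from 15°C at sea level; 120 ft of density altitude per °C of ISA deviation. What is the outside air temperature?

Density altitude − pressure altitude = 12920 − 9500 = +3420 ft.
At 120 ft/°C that is an ISA deviation of 3420/120 = +28.5°C.
ISA temperature at 9500 ft = 15 − 2 × (9500/1000) = -4°C.
OAT = ISA + deviation = -4 + (+28.5) = 24.5°C.

24.5°C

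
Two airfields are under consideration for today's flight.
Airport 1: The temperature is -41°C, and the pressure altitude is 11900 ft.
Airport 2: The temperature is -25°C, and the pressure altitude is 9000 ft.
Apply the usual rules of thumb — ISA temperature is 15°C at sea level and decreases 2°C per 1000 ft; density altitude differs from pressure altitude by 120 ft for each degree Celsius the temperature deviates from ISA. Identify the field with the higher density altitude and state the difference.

Airport 1: ISA temp = -8.8°C, deviation -32.2°C, DA = 11900 + 120 × (-32.2) = 8036 ft.
Airport 2: ISA temp = -3°C, deviation -22°C, DA = 9000 + 120 × (-22) = 6360 ft.
Airport 1 is higher by 8036 − 6360 = 1676 ft.

Airport 1 by 1676 ft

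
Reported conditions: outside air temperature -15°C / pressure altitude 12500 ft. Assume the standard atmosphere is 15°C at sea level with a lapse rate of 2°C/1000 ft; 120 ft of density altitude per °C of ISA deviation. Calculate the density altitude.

11900 ft

ISA temperature at 12500 ft = 15 − 2 × (12500/1000) = -10°C.
ISA deviation = -15 − (-10) = -5°C.
Density altitude = 12500 + 120 × (-5) = 12500 + (-600) = 11900 ft.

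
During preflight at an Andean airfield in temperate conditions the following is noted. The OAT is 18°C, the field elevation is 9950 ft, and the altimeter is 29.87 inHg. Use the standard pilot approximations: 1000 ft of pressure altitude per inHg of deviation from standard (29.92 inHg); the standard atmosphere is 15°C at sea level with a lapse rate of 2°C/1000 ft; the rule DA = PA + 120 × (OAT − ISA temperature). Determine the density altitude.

Pressure altitude = 9950 + (29.92 − 29.87) × 1000 = 9950 + (+50) = 10000 ft.
ISA temperature at 10000 ft = 15 − 2 × (10000/1000) = -5°C.
ISA deviation = 18 − (-5) = +23°C.
Density altitude = 10000 + 120 × (23) = 12760 ft.

12760 ft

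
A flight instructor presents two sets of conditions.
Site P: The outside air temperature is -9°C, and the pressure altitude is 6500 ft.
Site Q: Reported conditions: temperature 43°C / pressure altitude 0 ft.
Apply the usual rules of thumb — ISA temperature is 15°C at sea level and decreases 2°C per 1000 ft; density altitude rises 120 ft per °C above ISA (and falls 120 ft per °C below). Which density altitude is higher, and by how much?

Site P by 1820 ft

Site P: ISA temp = 2°C, deviation -11°C, DA = 6500 + 120 × (-11) = 5180 ft.
Site Q: ISA temp = 15°C, deviation +28°C, DA = 0 + 120 × 28 = 3360 ft.
Site P is higher by 5180 − 3360 = 1820 ft.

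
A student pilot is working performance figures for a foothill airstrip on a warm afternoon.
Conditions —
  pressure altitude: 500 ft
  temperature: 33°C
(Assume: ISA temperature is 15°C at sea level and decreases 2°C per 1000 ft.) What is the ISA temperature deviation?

ISA temperature at 500 ft = 15 − 2 × (500/1000) = 14°C.
Deviation = OAT − ISA = 33 − 14 = +19°C.

ISA+19°C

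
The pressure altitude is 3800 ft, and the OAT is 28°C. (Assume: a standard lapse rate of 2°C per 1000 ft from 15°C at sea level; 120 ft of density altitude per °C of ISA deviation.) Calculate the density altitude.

6272 ft

ISA temperature at 3800 ft = 15 − 2 × (3800/1000) = 7.4°C.
ISA deviation = 28 − 7.4 = +20.6°C.
Density altitude = 3800 + 120 × (20.6) = 3800 + (+2472) = 6272 ft.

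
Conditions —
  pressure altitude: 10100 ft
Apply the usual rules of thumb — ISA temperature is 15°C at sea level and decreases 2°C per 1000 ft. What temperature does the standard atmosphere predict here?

ISA temperature = 15 − 2 × (10100/1000) = 15 − 20.2 = -5.2°C.

-5.2°C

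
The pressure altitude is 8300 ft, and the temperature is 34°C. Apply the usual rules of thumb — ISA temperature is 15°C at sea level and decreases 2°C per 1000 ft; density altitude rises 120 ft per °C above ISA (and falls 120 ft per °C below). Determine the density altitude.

ISA temperature at 8300 ft = 15 − 2 × (8300/1000) = -1.6°C.
ISA deviation = 34 − (-1.6) = +35.6°C.
Density altitude = 8300 + 120 × (35.6) = 8300 + (+4272) = 12572 ft.

12572 ft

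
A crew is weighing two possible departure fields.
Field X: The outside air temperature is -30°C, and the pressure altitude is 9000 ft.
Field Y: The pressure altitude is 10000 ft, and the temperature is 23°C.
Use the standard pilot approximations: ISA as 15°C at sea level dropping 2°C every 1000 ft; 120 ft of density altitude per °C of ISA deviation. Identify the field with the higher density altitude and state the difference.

Field X: ISA temp = -3°C, deviation -27°C, DA = 9000 + 120 × (-27) = 5760 ft.
Field Y: ISA temp = -5°C, deviation +28°C, DA = 10000 + 120 × 28 = 13360 ft.
Field Y is higher by 13360 − 5760 = 7600 ft.

Field Y by 7600 ft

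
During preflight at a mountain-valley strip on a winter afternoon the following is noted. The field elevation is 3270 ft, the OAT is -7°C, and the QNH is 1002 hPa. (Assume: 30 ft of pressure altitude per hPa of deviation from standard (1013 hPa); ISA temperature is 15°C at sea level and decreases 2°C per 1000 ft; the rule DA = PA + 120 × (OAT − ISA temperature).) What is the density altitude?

1824 ft

Pressure altitude = 3270 + (1013 − 1002) × 30 = 3270 + (+330) = 3600 ft.
ISA temperature at 3600 ft = 15 − 2 × (3600/1000) = 7.8°C.
ISA deviation = -7 − 7.8 = -14.8°C.
Density altitude = 3600 + 120 × (-14.8) = 1824 ft.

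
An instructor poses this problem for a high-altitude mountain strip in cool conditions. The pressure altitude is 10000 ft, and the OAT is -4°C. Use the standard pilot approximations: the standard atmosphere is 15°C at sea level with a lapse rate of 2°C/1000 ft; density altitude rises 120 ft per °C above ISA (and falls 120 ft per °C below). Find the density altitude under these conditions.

ISA temperature at 10000 ft = 15 − 2 × (10000/1000) = -5°C.
ISA deviation = -4 − (-5) = +1°C.
Density altitude = 10000 + 120 × (1) = 10000 + (+120) = 10120 ft.

10120 ft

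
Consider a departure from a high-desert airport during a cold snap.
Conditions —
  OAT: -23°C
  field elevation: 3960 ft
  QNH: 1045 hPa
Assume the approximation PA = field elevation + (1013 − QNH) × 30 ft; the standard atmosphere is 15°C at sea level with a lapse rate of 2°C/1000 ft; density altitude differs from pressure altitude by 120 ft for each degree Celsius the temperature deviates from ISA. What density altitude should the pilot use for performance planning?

Pressure altitude = 3960 + (1013 − 1045) × 30 = 3960 + (-960) = 3000 ft.
ISA temperature at 3000 ft = 15 − 2 × (3000/1000) = 9°C.
ISA deviation = -23 − 9 = -32°C.
Density altitude = 3000 + 120 × (-32) = -840 ft.

-840 ft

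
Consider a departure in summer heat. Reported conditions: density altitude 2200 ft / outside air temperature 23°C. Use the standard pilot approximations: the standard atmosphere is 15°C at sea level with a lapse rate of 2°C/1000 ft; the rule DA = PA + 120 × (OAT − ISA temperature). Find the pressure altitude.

DA = PA + 120 × (OAT − (15 − 2·PA/1000)) = PA + 120·OAT − 1800 + 0.24·PA = 1.24·PA + 120·OAT − 1800.
So 1.24·PA = 2200 − 120 × 23 + 1800 = 1240.
PA = 1240 / 1.24 = 1000 ft.

1000 ft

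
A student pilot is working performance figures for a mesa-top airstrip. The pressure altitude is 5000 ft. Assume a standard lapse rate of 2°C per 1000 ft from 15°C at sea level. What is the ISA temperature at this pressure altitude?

5°C

ISA temperature = 15 − 2 × (5000/1000) = 15 − 10 = 5°C.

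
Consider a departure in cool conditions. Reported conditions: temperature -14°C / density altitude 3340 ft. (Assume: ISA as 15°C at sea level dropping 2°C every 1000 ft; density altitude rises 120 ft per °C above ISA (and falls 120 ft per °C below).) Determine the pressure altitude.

5500 ft

DA = PA + 120 × (OAT − (15 − 2·PA/1000)) = PA + 120·OAT − 1800 + 0.24·PA = 1.24·PA + 120·OAT − 1800.
So 1.24·PA = 3340 − 120 × (-14) + 1800 = 6820.
PA = 6820 / 1.24 = 5500 ft.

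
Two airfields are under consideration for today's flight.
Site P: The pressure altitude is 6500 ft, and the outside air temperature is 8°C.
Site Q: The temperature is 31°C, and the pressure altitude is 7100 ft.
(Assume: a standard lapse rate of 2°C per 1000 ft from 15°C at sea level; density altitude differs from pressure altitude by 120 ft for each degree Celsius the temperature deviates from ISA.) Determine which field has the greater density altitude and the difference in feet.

Site Q by 3504 ft

Site P: ISA temp = 2°C, deviation +6°C, DA = 6500 + 120 × 6 = 7220 ft.
Site Q: ISA temp = 0.8°C, deviation +30.2°C, DA = 7100 + 120 × 30.2 = 10724 ft.
Site Q is higher by 10724 − 7220 = 3504 ft.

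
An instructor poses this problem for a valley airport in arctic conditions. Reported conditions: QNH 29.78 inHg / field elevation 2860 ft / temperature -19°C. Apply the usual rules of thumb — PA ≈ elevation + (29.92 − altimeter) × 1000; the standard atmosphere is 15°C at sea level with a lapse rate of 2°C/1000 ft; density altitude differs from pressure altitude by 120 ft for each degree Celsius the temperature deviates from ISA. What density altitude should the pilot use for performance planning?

-360 ft

Pressure altitude = 2860 + (29.92 − 29.78) × 1000 = 2860 + (+140) = 3000 ft.
ISA temperature at 3000 ft = 15 − 2 × (3000/1000) = 9°C.
ISA deviation = -19 − 9 = -28°C.
Density altitude = 3000 + 120 × (-28) = -360 ft.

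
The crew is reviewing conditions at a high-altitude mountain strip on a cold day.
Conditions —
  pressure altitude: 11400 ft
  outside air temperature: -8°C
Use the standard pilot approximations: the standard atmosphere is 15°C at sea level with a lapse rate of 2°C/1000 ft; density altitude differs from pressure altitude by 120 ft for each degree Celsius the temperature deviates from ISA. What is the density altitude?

11376 ft

ISA temperature at 11400 ft = 15 − 2 × (11400/1000) = -7.8°C.
ISA deviation = -8 − (-7.8) = -0.2°C.
Density altitude = 11400 + 120 × (-0.2) = 11400 + (-24) = 11376 ft.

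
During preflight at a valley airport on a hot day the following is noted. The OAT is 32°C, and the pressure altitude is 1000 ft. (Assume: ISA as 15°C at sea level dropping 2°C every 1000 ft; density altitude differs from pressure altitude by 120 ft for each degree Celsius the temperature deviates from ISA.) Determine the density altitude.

3280 ft

ISA temperature at 1000 ft = 15 − 2 × (1000/1000) = 13°C.
ISA deviation = 32 − 13 = +19°C.
Density altitude = 1000 + 120 × (19) = 1000 + (+2280) = 3280 ft.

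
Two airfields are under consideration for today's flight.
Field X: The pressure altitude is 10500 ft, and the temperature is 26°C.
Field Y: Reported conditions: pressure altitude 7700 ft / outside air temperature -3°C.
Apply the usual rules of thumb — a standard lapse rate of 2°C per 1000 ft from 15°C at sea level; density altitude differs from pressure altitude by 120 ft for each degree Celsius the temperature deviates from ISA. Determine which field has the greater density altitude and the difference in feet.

Field X by 6952 ft

Field X: ISA temp = -6°C, deviation +32°C, DA = 10500 + 120 × 32 = 14340 ft.
Field Y: ISA temp = -0.4°C, deviation -2.6°C, DA = 7700 + 120 × (-2.6) = 7388 ft.
Field X is higher by 14340 − 7388 = 6952 ft.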